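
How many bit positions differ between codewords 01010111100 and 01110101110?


Count differing positions: . . ^ . . . ^ . . ^ . = 3 differences

3


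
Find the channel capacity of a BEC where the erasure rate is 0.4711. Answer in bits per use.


C = 1 - epsilon = 1 - 0.4711 = 0.5289

0.5289 bits


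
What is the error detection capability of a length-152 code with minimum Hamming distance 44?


Detection capability = d_min - 1 = 44 - 1 = 43

43 errors


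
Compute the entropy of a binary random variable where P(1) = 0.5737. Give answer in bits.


H = -p*log2(p) - (1-p)*log2(1-p). -0.5737*log2(0.5737) = 0.459896; -0.4263*log2(0.4263) = 0.524374. H = 0.459896 + 0.524374 = 0.9843

0.9843 bits


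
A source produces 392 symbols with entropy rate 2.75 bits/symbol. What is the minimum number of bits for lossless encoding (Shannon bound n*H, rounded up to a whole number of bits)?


Minimum bits >= n * H = 392 * 2.75 = 1078.0, rounded up to a whole number of bits = 1078

1078 bits


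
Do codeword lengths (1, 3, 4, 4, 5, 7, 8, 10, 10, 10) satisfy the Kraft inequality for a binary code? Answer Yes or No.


Kraft sum = sum(2^(-l_i)) = 0.7959, need <= 1. Result: satisfied (a binary prefix-free code with these lengths exists)

Yes


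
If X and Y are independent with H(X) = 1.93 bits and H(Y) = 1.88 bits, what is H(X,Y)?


For independent variables, H(X,Y) = H(X) + H(Y) = 1.93 + 1.88 = 3.81

3.81 bits


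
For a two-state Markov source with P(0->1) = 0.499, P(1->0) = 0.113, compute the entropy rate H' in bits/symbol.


Stationary distribution: pi_0 = p10/(p01+p10) = 0.1846, pi_1 = 0.8154. Entropy rate H' = pi_0*H(p01) + pi_1*H(p10) = 0.1846*1.0 + 0.8154*0.5089 = 0.5996

0.5996 bits/symbol


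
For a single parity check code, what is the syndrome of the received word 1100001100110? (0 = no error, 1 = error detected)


Syndrome = XOR of all bits = 1 XOR 1 XOR 0 XOR 0 XOR 0 XOR 0 XOR 1 XOR 1 XOR 0 XOR 0 XOR 1 XOR 1 XOR 0 = 0

0


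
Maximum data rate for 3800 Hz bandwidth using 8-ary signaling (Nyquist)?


Rate = 2 * B * log2(M) = 2 * 3800 * 3.0 = 22800.0

22800.0 bps


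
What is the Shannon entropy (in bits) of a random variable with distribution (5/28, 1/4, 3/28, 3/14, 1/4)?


H = -sum(p_i * log2(p_i)). Terms: -(5/28)*log2(5/28) = 0.443826; -(1/4)*log2(1/4) = 0.500000; -(3/28)*log2(3/28) = 0.345256; -(3/14)*log2(3/14) = 0.476227; -(1/4)*log2(1/4) = 0.500000. H = 0.443826 + 0.500000 + 0.345256 + 0.476227 + 0.500000 = 2.2653

2.2653 bits


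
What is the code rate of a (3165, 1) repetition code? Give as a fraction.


Rate = k/n = 1/3165

1/3165


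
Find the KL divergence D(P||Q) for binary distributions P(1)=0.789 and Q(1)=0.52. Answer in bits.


KL = p*log2(p/q) + (1-p)*log2((1-p)/(1-q)) = 0.789*log2(0.789/0.52) + 0.211*log2(0.211/0.48) = 0.2244

0.2244 bits


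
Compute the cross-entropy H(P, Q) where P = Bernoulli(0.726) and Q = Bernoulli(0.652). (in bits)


H(P,Q) = -p*log2(q) - (1-p)*log2(1-q). -0.726*log2(0.652) = 0.447983; -0.274*log2(0.348) = 0.417258. H(P,Q) = 0.447983 + 0.417258 = 0.8652

0.8652 bits


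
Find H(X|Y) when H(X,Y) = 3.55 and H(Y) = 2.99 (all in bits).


H(X|Y) = H(X,Y) - H(Y) = 3.55 - 2.99 = 0.56

0.56 bits


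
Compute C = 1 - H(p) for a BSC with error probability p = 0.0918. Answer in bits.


H(p) = -p*log2(p) - (1-p)*log2(1-p) = -0.0918*log2(0.0918) - 0.9082*log2(0.9082) = 0.316284 + 0.126165 = 0.4424. C = 1 - H(p) = 1 - 0.4424 = 0.5576

0.5576 bits


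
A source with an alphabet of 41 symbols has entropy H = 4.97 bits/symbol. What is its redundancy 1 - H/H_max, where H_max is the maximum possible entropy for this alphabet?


H_max = log2(K) = log2(41) = 5.3576 bits/symbol. Redundancy = 1 - H/H_max = 1 - 4.97/5.3576 = 1 - 0.9277 = 0.0723

0.0723


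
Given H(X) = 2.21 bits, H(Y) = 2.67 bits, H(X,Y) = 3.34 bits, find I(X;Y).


I(X;Y) = H(X) + H(Y) - H(X,Y) = 2.21 + 2.67 - 3.34 = 1.54

1.54 bits


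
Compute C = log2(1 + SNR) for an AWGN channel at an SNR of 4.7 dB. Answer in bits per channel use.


SNR_linear = 10^(4.7/10) = 2.9512; C = log2(1 + SNR_linear) = log2(1 + 2.9512) = 1.9823

1.9823 bits/channel use


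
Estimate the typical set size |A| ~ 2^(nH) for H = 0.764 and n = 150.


log2|A_typical| = nH = 150 * 0.764 = 114.6, so |A_typical| ~ 2^114.6 = 3.148e+34

3.148e+34


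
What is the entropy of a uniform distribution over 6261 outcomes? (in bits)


H = log2(n) = log2(6261) = 12.6122

12.6122 bits


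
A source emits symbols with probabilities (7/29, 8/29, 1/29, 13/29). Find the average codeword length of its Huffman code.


Huffman construction (repeatedly merge the two least-probable nodes; each merge adds 1 bit to every symbol beneath it): 1/29 + 7/29 = 8/29; 8/29 + 8/29 = 16/29; 13/29 + 16/29 = 1. Resulting codeword lengths (in the order the probabilities were given): (3, 2, 3, 1). L_avg = sum(p_i * l_i) = 7/29*3 + 8/29*2 + 1/29*3 + 13/29*1 = 53/29 = 1.8276

1.8276 bits


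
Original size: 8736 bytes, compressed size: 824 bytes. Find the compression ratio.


Ratio = original / compressed = 8736 / 824 = 10.6019

10.6019


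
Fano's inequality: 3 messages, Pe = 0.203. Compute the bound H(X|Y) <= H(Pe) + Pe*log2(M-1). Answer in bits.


H(Pe) = -Pe*log2(Pe) - (1-Pe)*log2(1-Pe) = -0.203*log2(0.203) - 0.797*log2(0.797) = 0.466991 + 0.260897 = 0.7279. Pe*log2(M-1) = 0.203*log2(2) = 0.203000. Bound = H(Pe) + Pe*log2(M-1) = 0.466991 + 0.260897 + 0.203000 = 0.9309

0.9309 bits


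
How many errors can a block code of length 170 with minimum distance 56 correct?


Correction capability = floor((d-1)/2) = floor((56-1)/2) = 27

27 errors


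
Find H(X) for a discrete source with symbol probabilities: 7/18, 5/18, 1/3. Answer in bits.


H = -sum(p_i * log2(p_i)). Terms: -(7/18)*log2(7/18) = 0.529888; -(5/18)*log2(5/18) = 0.513332; -(1/3)*log2(1/3) = 0.528321. H = 0.529888 + 0.513332 + 0.528321 = 1.5715

1.5715 bits


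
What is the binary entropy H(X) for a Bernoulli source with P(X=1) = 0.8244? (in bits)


H = -p*log2(p) - (1-p)*log2(1-p). -0.8244*log2(0.8244) = 0.229664; -0.1756*log2(0.1756) = 0.440692. H = 0.229664 + 0.440692 = 0.6704

0.6704 bits


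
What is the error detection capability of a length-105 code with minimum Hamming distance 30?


Detection capability = d_min - 1 = 30 - 1 = 29

29 errors


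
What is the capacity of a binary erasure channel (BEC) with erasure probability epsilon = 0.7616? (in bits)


C = 1 - epsilon = 1 - 0.7616 = 0.2384

0.2384 bits


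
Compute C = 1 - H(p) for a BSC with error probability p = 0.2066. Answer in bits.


H(p) = -p*log2(p) - (1-p)*log2(1-p) = -0.2066*log2(0.2066) - 0.7934*log2(0.7934) = 0.470033 + 0.264900 = 0.7349. C = 1 - H(p) = 1 - 0.7349 = 0.2651

0.2651 bits


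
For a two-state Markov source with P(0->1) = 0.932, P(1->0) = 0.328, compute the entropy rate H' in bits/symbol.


Stationary distribution: pi_0 = p10/(p01+p10) = 0.2603, pi_1 = 0.7397. Entropy rate H' = pi_0*H(p01) + pi_1*H(p10) = 0.2603*0.3584 + 0.7397*0.9129 = 0.7685

0.7685 bits/symbol


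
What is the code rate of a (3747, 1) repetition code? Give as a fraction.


Rate = k/n = 1/3747

1/3747


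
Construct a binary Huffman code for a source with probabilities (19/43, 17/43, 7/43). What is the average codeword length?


Huffman construction (repeatedly merge the two least-probable nodes; each merge adds 1 bit to every symbol beneath it): 7/43 + 17/43 = 24/43; 19/43 + 24/43 = 1. Resulting codeword lengths (in the order the probabilities were given): (1, 2, 2). L_avg = sum(p_i * l_i) = 19/43*1 + 17/43*2 + 7/43*2 = 67/43 = 1.5581

1.5581 bits


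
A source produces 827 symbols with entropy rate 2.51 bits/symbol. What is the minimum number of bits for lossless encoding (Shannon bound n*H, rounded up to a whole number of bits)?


Minimum bits >= n * H = 827 * 2.51 = 2075.77, rounded up to a whole number of bits = 2076

2076 bits


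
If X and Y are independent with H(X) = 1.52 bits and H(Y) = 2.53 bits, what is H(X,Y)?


For independent variables, H(X,Y) = H(X) + H(Y) = 1.52 + 2.53 = 4.05

4.05 bits


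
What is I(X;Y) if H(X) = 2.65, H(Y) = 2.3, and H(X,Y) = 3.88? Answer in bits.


I(X;Y) = H(X) + H(Y) - H(X,Y) = 2.65 + 2.3 - 3.88 = 1.07

1.07 bits


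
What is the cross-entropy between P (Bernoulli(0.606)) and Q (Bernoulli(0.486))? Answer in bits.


H(P,Q) = -p*log2(q) - (1-p)*log2(1-q). -0.606*log2(0.486) = 0.630829; -0.394*log2(0.514) = 0.378303. H(P,Q) = 0.630829 + 0.378303 = 1.0091

1.0091 bits


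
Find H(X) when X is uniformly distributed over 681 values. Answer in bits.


H = log2(n) = log2(681) = 9.4115

9.4115 bits


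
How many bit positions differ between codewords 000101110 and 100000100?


Count differing positions: ^ . . ^ . ^ . ^ . = 4 differences

4


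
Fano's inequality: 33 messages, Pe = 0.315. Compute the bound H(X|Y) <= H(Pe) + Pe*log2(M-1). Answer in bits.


H(Pe) = -Pe*log2(Pe) - (1-Pe)*log2(1-Pe) = -0.315*log2(0.315) - 0.685*log2(0.685) = 0.524972 + 0.373890 = 0.8989. Pe*log2(M-1) = 0.315*log2(32) = 1.575000. Bound = H(Pe) + Pe*log2(M-1) = 0.524972 + 0.373890 + 1.575000 = 2.4739

2.4739 bits


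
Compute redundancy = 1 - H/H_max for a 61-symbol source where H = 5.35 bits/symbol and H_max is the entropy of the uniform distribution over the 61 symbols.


H_max = log2(K) = log2(61) = 5.9307 bits/symbol. Redundancy = 1 - H/H_max = 1 - 5.35/5.9307 = 1 - 0.9021 = 0.0979

0.0979


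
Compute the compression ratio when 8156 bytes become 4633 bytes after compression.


Ratio = original / compressed = 8156 / 4633 = 1.7604

1.7604


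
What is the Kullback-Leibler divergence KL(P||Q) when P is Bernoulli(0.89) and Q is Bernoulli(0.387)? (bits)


KL = p*log2(p/q) + (1-p)*log2((1-p)/(1-q)) = 0.89*log2(0.89/0.387) + 0.11*log2(0.11/0.613) = 0.7967

0.7967 bits


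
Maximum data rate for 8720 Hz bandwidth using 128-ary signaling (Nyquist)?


Rate = 2 * B * log2(M) = 2 * 8720 * 7.0 = 122080.0

122080.0 bps


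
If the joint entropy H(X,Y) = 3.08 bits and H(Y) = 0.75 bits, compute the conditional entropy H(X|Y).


H(X|Y) = H(X,Y) - H(Y) = 3.08 - 0.75 = 2.33

2.33 bits


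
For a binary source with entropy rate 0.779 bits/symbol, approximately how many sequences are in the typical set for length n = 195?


log2|A_typical| = nH = 195 * 0.779 = 151.905, so |A_typical| ~ 2^151.905 = 5.345e+45

5.345e+45


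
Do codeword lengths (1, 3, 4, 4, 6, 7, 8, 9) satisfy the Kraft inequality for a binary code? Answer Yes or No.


Kraft sum = sum(2^(-l_i)) = 0.7793, need <= 1. Result: satisfied (a binary prefix-free code with these lengths exists)

Yes


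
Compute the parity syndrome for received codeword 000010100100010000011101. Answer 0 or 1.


Syndrome = XOR of all bits = 0 XOR 0 XOR 0 XOR 0 XOR 1 XOR 0 XOR 1 XOR 0 XOR 0 XOR 1 XOR 0 XOR 0 XOR 0 XOR 1 XOR 0 XOR 0 XOR 0 XOR 0 XOR 0 XOR 1 XOR 1 XOR 1 XOR 0 XOR 1 = 0

0


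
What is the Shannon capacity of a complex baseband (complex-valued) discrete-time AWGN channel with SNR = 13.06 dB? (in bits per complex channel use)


SNR_linear = 10^(13.06/10) = 20.2302; C = log2(1 + SNR_linear) = log2(1 + 20.2302) = 4.408

4.408 bits/channel use


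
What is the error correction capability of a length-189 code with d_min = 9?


Correction capability = floor((d-1)/2) = floor((9-1)/2) = 4

4 errors


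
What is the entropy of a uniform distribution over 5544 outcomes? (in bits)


H = log2(n) = log2(5544) = 12.4367

12.4367 bits


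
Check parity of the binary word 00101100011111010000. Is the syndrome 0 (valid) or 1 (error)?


Syndrome = XOR of all bits = 0 XOR 0 XOR 1 XOR 0 XOR 1 XOR 1 XOR 0 XOR 0 XOR 0 XOR 1 XOR 1 XOR 1 XOR 1 XOR 1 XOR 0 XOR 1 XOR 0 XOR 0 XOR 0 XOR 0 = 1

1


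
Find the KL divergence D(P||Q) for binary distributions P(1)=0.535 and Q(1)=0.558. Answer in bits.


KL = p*log2(p/q) + (1-p)*log2((1-p)/(1-q)) = 0.535*log2(0.535/0.558) + 0.465*log2(0.465/0.442) = 0.0015

0.0015 bits


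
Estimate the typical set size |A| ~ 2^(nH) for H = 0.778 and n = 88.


log2|A_typical| = nH = 88 * 0.778 = 68.464, so |A_typical| ~ 2^68.464 = 4.071e+20

4.071e+20


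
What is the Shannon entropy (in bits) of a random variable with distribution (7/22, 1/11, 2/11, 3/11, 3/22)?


H = -sum(p_i * log2(p_i)). Terms: -(7/22)*log2(7/22) = 0.525661; -(1/11)*log2(1/11) = 0.314494; -(2/11)*log2(2/11) = 0.447169; -(3/11)*log2(3/11) = 0.511219; -(3/22)*log2(3/22) = 0.391973. H = 0.525661 + 0.314494 + 0.447169 + 0.511219 + 0.391973 = 2.1905

2.1905 bits


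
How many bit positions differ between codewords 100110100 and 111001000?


Count differing positions: . ^ ^ ^ ^ ^ ^ . . = 6 differences

6


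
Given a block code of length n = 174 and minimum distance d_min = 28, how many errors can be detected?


Detection capability = d_min - 1 = 28 - 1 = 27

27 errors


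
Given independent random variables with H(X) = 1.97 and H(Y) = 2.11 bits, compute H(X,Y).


For independent variables, H(X,Y) = H(X) + H(Y) = 1.97 + 2.11 = 4.08

4.08 bits


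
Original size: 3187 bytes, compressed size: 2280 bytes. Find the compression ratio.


Ratio = original / compressed = 3187 / 2280 = 1.3978

1.3978


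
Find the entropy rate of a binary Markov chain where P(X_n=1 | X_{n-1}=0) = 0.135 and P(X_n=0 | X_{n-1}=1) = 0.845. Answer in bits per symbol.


Stationary distribution: pi_0 = p10/(p01+p10) = 0.8622, pi_1 = 0.1378. Entropy rate H' = pi_0*H(p01) + pi_1*H(p10) = 0.8622*0.571 + 0.1378*0.6222 = 0.578

0.578 bits/symbol


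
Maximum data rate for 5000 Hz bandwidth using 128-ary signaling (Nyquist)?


Rate = 2 * B * log2(M) = 2 * 5000 * 7.0 = 70000.0

70000.0 bps


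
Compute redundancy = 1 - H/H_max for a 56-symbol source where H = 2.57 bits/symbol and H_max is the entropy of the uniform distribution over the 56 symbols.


H_max = log2(K) = log2(56) = 5.8074 bits/symbol. Redundancy = 1 - H/H_max = 1 - 2.57/5.8074 = 1 - 0.4425 = 0.5575

0.5575


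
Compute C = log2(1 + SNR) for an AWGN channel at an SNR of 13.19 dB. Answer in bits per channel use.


SNR_linear = 10^(13.19/10) = 20.8449; C = log2(1 + SNR_linear) = log2(1 + 20.8449) = 4.4492

4.4492 bits/channel use


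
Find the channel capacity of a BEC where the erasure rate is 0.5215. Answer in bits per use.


C = 1 - epsilon = 1 - 0.5215 = 0.4785

0.4785 bits


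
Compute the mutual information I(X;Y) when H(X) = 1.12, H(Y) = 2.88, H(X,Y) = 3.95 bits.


I(X;Y) = H(X) + H(Y) - H(X,Y) = 1.12 + 2.88 - 3.95 = 0.05

0.05 bits


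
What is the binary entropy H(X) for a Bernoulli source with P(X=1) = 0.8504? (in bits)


H = -p*log2(p) - (1-p)*log2(1-p). -0.8504*log2(0.8504) = 0.198812; -0.1496*log2(0.1496) = 0.410026. H = 0.198812 + 0.410026 = 0.6088

0.6088 bits


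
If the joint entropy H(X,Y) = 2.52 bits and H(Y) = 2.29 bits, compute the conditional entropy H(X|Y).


H(X|Y) = H(X,Y) - H(Y) = 2.52 - 2.29 = 0.23

0.23 bits


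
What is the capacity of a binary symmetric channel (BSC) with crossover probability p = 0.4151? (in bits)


H(p) = -p*log2(p) - (1-p)*log2(1-p) = -0.4151*log2(0.4151) - 0.5849*log2(0.5849) = 0.526542 + 0.452559 = 0.9791. C = 1 - H(p) = 1 - 0.9791 = 0.0209

0.0209 bits


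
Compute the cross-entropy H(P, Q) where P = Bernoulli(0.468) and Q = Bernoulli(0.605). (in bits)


H(P,Q) = -p*log2(q) - (1-p)*log2(1-q). -0.468*log2(0.605) = 0.339297; -0.532*log2(0.395) = 0.712920. H(P,Q) = 0.339297 + 0.712920 = 1.0522

1.0522 bits


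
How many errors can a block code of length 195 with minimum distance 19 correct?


Correction capability = floor((d-1)/2) = floor((19-1)/2) = 9

9 errors


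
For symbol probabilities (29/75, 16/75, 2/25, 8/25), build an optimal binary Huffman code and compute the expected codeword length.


Huffman construction (repeatedly merge the two least-probable nodes; each merge adds 1 bit to every symbol beneath it): 2/25 + 16/75 = 22/75; 22/75 + 8/25 = 46/75; 29/75 + 46/75 = 1. Resulting codeword lengths (in the order the probabilities were given): (1, 3, 3, 2). L_avg = sum(p_i * l_i) = 29/75*1 + 16/75*3 + 2/25*3 + 8/25*2 = 143/75 = 1.9067

1.9067 bits


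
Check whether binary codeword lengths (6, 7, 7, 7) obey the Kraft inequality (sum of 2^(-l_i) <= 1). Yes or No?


Kraft sum = sum(2^(-l_i)) = 0.0391, need <= 1. Result: satisfied (a binary prefix-free code with these lengths exists)

Yes


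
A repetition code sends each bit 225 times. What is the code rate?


Rate = k/n = 1/225

1/225


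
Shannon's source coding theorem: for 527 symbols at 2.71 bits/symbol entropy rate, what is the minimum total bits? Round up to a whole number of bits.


Minimum bits >= n * H = 527 * 2.71 = 1428.17, rounded up to a whole number of bits = 1429

1429 bits


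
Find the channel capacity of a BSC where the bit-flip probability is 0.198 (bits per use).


H(p) = -p*log2(p) - (1-p)*log2(1-p) = -0.198*log2(0.198) - 0.802*log2(0.802) = 0.462613 + 0.255297 = 0.7179. C = 1 - H(p) = 1 - 0.7179 = 0.2821

0.2821 bits


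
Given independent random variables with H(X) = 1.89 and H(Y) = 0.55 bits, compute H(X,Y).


For independent variables, H(X,Y) = H(X) + H(Y) = 1.89 + 0.55 = 2.44

2.44 bits


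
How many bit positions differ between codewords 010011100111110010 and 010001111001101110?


Count differing positions: . . . . ^ . . ^ ^ ^ ^ . . ^ ^ ^ . . = 8 differences

8


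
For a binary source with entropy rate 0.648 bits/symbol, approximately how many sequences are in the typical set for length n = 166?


log2|A_typical| = nH = 166 * 0.648 = 107.568, so |A_typical| ~ 2^107.568 = 2.405e+32

2.405e+32


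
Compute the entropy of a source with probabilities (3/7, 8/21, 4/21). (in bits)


H = -sum(p_i * log2(p_i)). Terms: -(3/7)*log2(3/7) = 0.523882; -(8/21)*log2(8/21) = 0.530407; -(4/21)*log2(4/21) = 0.455680. H = 0.523882 + 0.530407 + 0.455680 = 1.51

1.51 bits


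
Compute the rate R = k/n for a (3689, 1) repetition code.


Rate = k/n = 1/3689

1/3689


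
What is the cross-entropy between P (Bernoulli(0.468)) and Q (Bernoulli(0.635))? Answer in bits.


H(P,Q) = -p*log2(q) - (1-p)*log2(1-q). -0.468*log2(0.635) = 0.306620; -0.532*log2(0.365) = 0.773545. H(P,Q) = 0.306620 + 0.773545 = 1.0802

1.0802 bits


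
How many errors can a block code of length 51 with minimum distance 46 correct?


Correction capability = floor((d-1)/2) = floor((46-1)/2) = 22

22 errors


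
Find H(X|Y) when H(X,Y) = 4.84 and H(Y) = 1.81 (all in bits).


H(X|Y) = H(X,Y) - H(Y) = 4.84 - 1.81 = 3.03

3.03 bits


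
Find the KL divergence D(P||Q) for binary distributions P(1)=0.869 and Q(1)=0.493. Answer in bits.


KL = p*log2(p/q) + (1-p)*log2((1-p)/(1-q)) = 0.869*log2(0.869/0.493) + 0.131*log2(0.131/0.507) = 0.4549

0.4549 bits


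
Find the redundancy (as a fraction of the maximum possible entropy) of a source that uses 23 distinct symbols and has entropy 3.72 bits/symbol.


H_max = log2(K) = log2(23) = 4.5236 bits/symbol. Redundancy = 1 - H/H_max = 1 - 3.72/4.5236 = 1 - 0.8224 = 0.1776

0.1776


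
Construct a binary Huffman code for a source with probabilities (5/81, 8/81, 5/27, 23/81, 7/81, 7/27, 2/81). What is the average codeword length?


Huffman construction (repeatedly merge the two least-probable nodes; each merge adds 1 bit to every symbol beneath it): 2/81 + 5/81 = 7/81; 7/81 + 7/81 = 14/81; 8/81 + 14/81 = 22/81; 5/27 + 7/27 = 4/9; 22/81 + 23/81 = 5/9; 4/9 + 5/9 = 1. Resulting codeword lengths (in the order the probabilities were given): (5, 3, 2, 2, 4, 2, 5). L_avg = sum(p_i * l_i) = 5/81*5 + 8/81*3 + 5/27*2 + 23/81*2 + 7/81*4 + 7/27*2 + 2/81*5 = 205/81 = 2.5309

2.5309 bits


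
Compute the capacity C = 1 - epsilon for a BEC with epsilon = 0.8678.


C = 1 - epsilon = 1 - 0.8678 = 0.1322

0.1322 bits


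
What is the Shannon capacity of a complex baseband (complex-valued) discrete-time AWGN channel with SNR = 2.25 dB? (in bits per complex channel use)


SNR_linear = 10^(2.25/10) = 1.6788; C = log2(1 + SNR_linear) = log2(1 + 1.6788) = 1.4216

1.4216 bits/channel use


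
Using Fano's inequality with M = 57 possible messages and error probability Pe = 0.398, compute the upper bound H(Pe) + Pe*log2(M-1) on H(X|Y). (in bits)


H(Pe) = -Pe*log2(Pe) - (1-Pe)*log2(1-Pe) = -0.398*log2(0.398) - 0.602*log2(0.602) = 0.529006 + 0.440763 = 0.9698. Pe*log2(M-1) = 0.398*log2(56) = 2.311327. Bound = H(Pe) + Pe*log2(M-1) = 0.529006 + 0.440763 + 2.311327 = 3.2811

3.2811 bits


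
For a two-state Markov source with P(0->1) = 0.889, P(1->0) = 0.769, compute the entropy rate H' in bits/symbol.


Stationary distribution: pi_0 = p10/(p01+p10) = 0.4638, pi_1 = 0.5362. Entropy rate H' = pi_0*H(p01) + pi_1*H(p10) = 0.4638*0.5029 + 0.5362*0.7798 = 0.6514

0.6514 bits/symbol


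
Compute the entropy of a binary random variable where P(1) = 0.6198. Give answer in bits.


H = -p*log2(p) - (1-p)*log2(1-p). -0.6198*log2(0.6198) = 0.427740; -0.3802*log2(0.3802) = 0.530443. H = 0.427740 + 0.530443 = 0.9582

0.9582 bits


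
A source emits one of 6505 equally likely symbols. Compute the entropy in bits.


H = log2(n) = log2(6505) = 12.6673

12.6673 bits


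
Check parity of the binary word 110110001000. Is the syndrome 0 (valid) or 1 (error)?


Syndrome = XOR of all bits = 1 XOR 1 XOR 0 XOR 1 XOR 1 XOR 0 XOR 0 XOR 0 XOR 1 XOR 0 XOR 0 XOR 0 = 1

1


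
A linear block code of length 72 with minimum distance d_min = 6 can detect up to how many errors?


Detection capability = d_min - 1 = 6 - 1 = 5

5 errors


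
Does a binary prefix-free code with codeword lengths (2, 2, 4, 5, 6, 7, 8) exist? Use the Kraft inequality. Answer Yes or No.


Kraft sum = sum(2^(-l_i)) = 0.6211, need <= 1. Result: satisfied (a binary prefix-free code with these lengths exists)

Yes


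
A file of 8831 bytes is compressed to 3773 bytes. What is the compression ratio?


Ratio = original / compressed = 8831 / 3773 = 2.3406

2.3406


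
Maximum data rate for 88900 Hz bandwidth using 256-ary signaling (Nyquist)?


Rate = 2 * B * log2(M) = 2 * 88900 * 8.0 = 1422400.0

1422400.0 bps


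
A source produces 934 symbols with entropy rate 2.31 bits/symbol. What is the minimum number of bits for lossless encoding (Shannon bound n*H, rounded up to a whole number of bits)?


Minimum bits >= n * H = 934 * 2.31 = 2157.54, rounded up to a whole number of bits = 2158

2158 bits


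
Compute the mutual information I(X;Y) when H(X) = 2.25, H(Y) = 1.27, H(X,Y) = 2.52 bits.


I(X;Y) = H(X) + H(Y) - H(X,Y) = 2.25 + 1.27 - 2.52 = 1.0

1.0 bits


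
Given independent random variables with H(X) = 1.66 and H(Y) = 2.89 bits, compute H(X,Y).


For independent variables, H(X,Y) = H(X) + H(Y) = 1.66 + 2.89 = 4.55

4.55 bits


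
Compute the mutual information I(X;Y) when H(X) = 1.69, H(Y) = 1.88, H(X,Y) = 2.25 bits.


I(X;Y) = H(X) + H(Y) - H(X,Y) = 1.69 + 1.88 - 2.25 = 1.32

1.32 bits


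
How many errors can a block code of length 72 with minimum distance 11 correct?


Correction capability = floor((d-1)/2) = floor((11-1)/2) = 5

5 errors


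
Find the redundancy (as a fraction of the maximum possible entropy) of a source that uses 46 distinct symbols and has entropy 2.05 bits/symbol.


H_max = log2(K) = log2(46) = 5.5236 bits/symbol. Redundancy = 1 - H/H_max = 1 - 2.05/5.5236 = 1 - 0.3711 = 0.6289

0.6289


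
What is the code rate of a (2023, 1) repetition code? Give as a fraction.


Rate = k/n = 1/2023

1/2023


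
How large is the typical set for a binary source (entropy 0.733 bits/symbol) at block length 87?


log2|A_typical| = nH = 87 * 0.733 = 63.771, so |A_typical| ~ 2^63.771 = 1.574e+19

1.574e+19


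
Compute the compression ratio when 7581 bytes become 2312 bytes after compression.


Ratio = original / compressed = 7581 / 2312 = 3.279

3.279


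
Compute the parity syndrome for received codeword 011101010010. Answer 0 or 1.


Syndrome = XOR of all bits = 0 XOR 1 XOR 1 XOR 1 XOR 0 XOR 1 XOR 0 XOR 1 XOR 0 XOR 0 XOR 1 XOR 0 = 0

0


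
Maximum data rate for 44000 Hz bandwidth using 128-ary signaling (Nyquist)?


Rate = 2 * B * log2(M) = 2 * 44000 * 7.0 = 616000.0

616000.0 bps


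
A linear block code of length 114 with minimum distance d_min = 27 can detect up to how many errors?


Detection capability = d_min - 1 = 27 - 1 = 26

26 errors


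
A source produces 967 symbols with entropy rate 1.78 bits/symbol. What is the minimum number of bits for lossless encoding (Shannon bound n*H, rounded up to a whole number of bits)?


Minimum bits >= n * H = 967 * 1.78 = 1721.26, rounded up to a whole number of bits = 1722

1722 bits


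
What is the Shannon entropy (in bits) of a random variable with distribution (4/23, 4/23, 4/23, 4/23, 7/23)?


H = -sum(p_i * log2(p_i)). Terms: -(4/23)*log2(4/23) = 0.438880; -(4/23)*log2(4/23) = 0.438880; -(4/23)*log2(4/23) = 0.438880; -(4/23)*log2(4/23) = 0.438880; -(7/23)*log2(7/23) = 0.522324. H = 0.438880 + 0.438880 + 0.438880 + 0.438880 + 0.522324 = 2.2778

2.2778 bits


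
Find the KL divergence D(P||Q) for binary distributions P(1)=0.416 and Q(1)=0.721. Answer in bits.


KL = p*log2(p/q) + (1-p)*log2((1-p)/(1-q)) = 0.416*log2(0.416/0.721) + 0.584*log2(0.584/0.279) = 0.2923

0.2923 bits


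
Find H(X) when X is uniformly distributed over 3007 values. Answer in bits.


H = log2(n) = log2(3007) = 11.5541

11.5541 bits


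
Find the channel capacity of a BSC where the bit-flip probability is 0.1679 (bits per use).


H(p) = -p*log2(p) - (1-p)*log2(1-p) = -0.1679*log2(0.1679) - 0.8321*log2(0.8321) = 0.432229 + 0.220649 = 0.6529. C = 1 - H(p) = 1 - 0.6529 = 0.3471

0.3471 bits


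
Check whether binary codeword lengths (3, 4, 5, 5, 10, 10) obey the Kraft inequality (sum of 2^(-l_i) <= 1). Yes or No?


Kraft sum = sum(2^(-l_i)) = 0.252, need <= 1. Result: satisfied (a binary prefix-free code with these lengths exists)

Yes


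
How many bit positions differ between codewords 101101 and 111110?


Count differing positions: . ^ . . ^ ^ = 3 differences

3


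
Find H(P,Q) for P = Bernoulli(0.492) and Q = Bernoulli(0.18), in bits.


H(P,Q) = -p*log2(q) - (1-p)*log2(1-q). -0.492*log2(0.18) = 1.217174; -0.508*log2(0.82) = 0.145443. H(P,Q) = 1.217174 + 0.145443 = 1.3626

1.3626 bits


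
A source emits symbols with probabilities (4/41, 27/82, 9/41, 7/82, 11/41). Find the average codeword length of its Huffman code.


Huffman construction (repeatedly merge the two least-probable nodes; each merge adds 1 bit to every symbol beneath it): 7/82 + 4/41 = 15/82; 15/82 + 9/41 = 33/82; 11/41 + 27/82 = 49/82; 33/82 + 49/82 = 1. Resulting codeword lengths (in the order the probabilities were given): (3, 2, 2, 3, 2). L_avg = sum(p_i * l_i) = 4/41*3 + 27/82*2 + 9/41*2 + 7/82*3 + 11/41*2 = 179/82 = 2.1829

2.1829 bits


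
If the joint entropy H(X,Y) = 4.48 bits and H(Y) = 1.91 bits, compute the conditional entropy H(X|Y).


H(X|Y) = H(X,Y) - H(Y) = 4.48 - 1.91 = 2.57

2.57 bits


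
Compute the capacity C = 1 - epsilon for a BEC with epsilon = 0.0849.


C = 1 - epsilon = 1 - 0.0849 = 0.9151

0.9151 bits


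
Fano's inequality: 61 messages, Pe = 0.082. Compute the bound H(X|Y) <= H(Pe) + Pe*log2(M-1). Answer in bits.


H(Pe) = -Pe*log2(Pe) - (1-Pe)*log2(1-Pe) = -0.082*log2(0.082) - 0.918*log2(0.918) = 0.295875 + 0.113312 = 0.4092. Pe*log2(M-1) = 0.082*log2(60) = 0.484365. Bound = H(Pe) + Pe*log2(M-1) = 0.295875 + 0.113312 + 0.484365 = 0.8936

0.8936 bits


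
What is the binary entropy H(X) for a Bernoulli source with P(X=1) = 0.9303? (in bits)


H = -p*log2(p) - (1-p)*log2(1-p). -0.9303*log2(0.9303) = 0.096967; -0.0697*log2(0.0697) = 0.267836. H = 0.096967 + 0.267836 = 0.3648

0.3648 bits


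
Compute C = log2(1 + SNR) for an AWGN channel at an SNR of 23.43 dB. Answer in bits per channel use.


SNR_linear = 10^(23.43/10) = 220.2926; C = log2(1 + SNR_linear) = log2(1 + 220.2926) = 7.7898

7.7898 bits/channel use


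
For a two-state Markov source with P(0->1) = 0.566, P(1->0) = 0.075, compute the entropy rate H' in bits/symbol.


Stationary distribution: pi_0 = p10/(p01+p10) = 0.117, pi_1 = 0.883. Entropy rate H' = pi_0*H(p01) + pi_1*H(p10) = 0.117*0.9874 + 0.883*0.3843 = 0.4549

0.4549 bits/symbol


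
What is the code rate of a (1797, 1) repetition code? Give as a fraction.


Rate = k/n = 1/1797

1/1797


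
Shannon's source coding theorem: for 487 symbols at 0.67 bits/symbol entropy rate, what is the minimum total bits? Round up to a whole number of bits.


Minimum bits >= n * H = 487 * 0.67 = 326.29, rounded up to a whole number of bits = 327

327 bits


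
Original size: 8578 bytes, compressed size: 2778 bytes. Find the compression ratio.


Ratio = original / compressed = 8578 / 2778 = 3.0878

3.0878


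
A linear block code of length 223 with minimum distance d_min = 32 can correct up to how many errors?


Correction capability = floor((d-1)/2) = floor((32-1)/2) = 15

15 errors


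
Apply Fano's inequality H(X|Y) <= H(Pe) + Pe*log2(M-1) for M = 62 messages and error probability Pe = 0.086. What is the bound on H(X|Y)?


H(Pe) = -Pe*log2(Pe) - (1-Pe)*log2(1-Pe) = -0.086*log2(0.086) - 0.914*log2(0.914) = 0.304399 + 0.118577 = 0.423. Pe*log2(M-1) = 0.086*log2(61) = 0.510043. Bound = H(Pe) + Pe*log2(M-1) = 0.304399 + 0.118577 + 0.510043 = 0.933

0.933 bits


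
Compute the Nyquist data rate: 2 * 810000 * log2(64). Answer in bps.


Rate = 2 * B * log2(M) = 2 * 810000 * 6.0 = 9720000.0

9720000.0 bps


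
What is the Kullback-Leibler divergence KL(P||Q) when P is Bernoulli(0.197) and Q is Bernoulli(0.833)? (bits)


KL = p*log2(p/q) + (1-p)*log2((1-p)/(1-q)) = 0.197*log2(0.197/0.833) + 0.803*log2(0.803/0.167) = 1.4095

1.4095 bits


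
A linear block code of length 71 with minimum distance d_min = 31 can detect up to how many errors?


Detection capability = d_min - 1 = 31 - 1 = 30

30 errors


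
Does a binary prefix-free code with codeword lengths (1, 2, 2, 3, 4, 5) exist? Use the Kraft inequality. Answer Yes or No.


Kraft sum = sum(2^(-l_i)) = 1.2188, need <= 1. Result: violated (a binary prefix-free code with these lengths cannot exist)

No


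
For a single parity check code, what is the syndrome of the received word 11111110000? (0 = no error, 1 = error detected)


Syndrome = XOR of all bits = 1 XOR 1 XOR 1 XOR 1 XOR 1 XOR 1 XOR 1 XOR 0 XOR 0 XOR 0 XOR 0 = 1

1


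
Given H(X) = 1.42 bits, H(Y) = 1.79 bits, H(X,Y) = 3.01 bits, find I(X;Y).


I(X;Y) = H(X) + H(Y) - H(X,Y) = 1.42 + 1.79 - 3.01 = 0.2

0.2 bits


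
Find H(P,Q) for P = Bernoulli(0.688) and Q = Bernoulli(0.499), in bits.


H(P,Q) = -p*log2(q) - (1-p)*log2(1-q). -0.688*log2(0.499) = 0.689987; -0.312*log2(0.501) = 0.311101. H(P,Q) = 0.689987 + 0.311101 = 1.0011

1.0011 bits


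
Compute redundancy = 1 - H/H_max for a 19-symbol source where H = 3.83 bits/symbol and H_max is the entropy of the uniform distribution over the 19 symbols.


H_max = log2(K) = log2(19) = 4.2479 bits/symbol. Redundancy = 1 - H/H_max = 1 - 3.83/4.2479 = 1 - 0.9016 = 0.0984

0.0984


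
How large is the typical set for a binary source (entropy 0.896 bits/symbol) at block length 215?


log2|A_typical| = nH = 215 * 0.896 = 192.64, so |A_typical| ~ 2^192.64 = 9.782e+57

9.782e+57


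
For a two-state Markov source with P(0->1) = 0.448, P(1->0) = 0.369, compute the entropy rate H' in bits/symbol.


Stationary distribution: pi_0 = p10/(p01+p10) = 0.4517, pi_1 = 0.5483. Entropy rate H' = pi_0*H(p01) + pi_1*H(p10) = 0.4517*0.9922 + 0.5483*0.9499 = 0.969

0.969 bits/symbol


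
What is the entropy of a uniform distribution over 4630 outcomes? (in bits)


H = log2(n) = log2(4630) = 12.1768

12.1768 bits


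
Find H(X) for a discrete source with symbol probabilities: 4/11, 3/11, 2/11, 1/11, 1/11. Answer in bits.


H = -sum(p_i * log2(p_i)). Terms: -(4/11)*log2(4/11) = 0.530702; -(3/11)*log2(3/11) = 0.511219; -(2/11)*log2(2/11) = 0.447169; -(1/11)*log2(1/11) = 0.314494; -(1/11)*log2(1/11) = 0.314494. H = 0.530702 + 0.511219 + 0.447169 + 0.314494 + 0.314494 = 2.1181

2.1181 bits


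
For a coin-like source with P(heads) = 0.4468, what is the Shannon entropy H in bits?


H = -p*log2(p) - (1-p)*log2(1-p). -0.4468*log2(0.4468) = 0.519315; -0.5532*log2(0.5532) = 0.472503. H = 0.519315 + 0.472503 = 0.9918

0.9918 bits


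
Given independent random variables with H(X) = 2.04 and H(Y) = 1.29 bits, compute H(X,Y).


For independent variables, H(X,Y) = H(X) + H(Y) = 2.04 + 1.29 = 3.33

3.33 bits


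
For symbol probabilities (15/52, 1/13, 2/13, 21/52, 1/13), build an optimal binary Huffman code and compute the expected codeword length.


Huffman construction (repeatedly merge the two least-probable nodes; each merge adds 1 bit to every symbol beneath it): 1/13 + 1/13 = 2/13; 2/13 + 2/13 = 4/13; 15/52 + 4/13 = 31/52; 21/52 + 31/52 = 1. Resulting codeword lengths (in the order the probabilities were given): (2, 4, 3, 1, 4). L_avg = sum(p_i * l_i) = 15/52*2 + 1/13*4 + 2/13*3 + 21/52*1 + 1/13*4 = 107/52 = 2.0577

2.0577 bits


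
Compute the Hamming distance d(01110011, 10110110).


Count differing positions: ^ ^ . . . ^ . ^ = 4 differences

4


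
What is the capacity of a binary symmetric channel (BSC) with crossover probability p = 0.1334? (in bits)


H(p) = -p*log2(p) - (1-p)*log2(1-p) = -0.1334*log2(0.1334) - 0.8666*log2(0.8666) = 0.387683 + 0.179007 = 0.5667. C = 1 - H(p) = 1 - 0.5667 = 0.4333

0.4333 bits


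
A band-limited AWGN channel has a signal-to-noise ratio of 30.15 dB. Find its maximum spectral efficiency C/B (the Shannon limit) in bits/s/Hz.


SNR_linear = 10^(30.15/10) = 1035.1422; C/B = log2(1 + SNR_linear) = log2(1 + 1035.1422) = 10.017

10.017 bits/s/Hz


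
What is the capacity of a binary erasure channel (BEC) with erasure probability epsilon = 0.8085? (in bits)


C = 1 - epsilon = 1 - 0.8085 = 0.1915

0.1915 bits


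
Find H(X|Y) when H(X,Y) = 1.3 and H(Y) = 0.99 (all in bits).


H(X|Y) = H(X,Y) - H(Y) = 1.3 - 0.99 = 0.31

0.31 bits


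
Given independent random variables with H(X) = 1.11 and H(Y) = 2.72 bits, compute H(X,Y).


For independent variables, H(X,Y) = H(X) + H(Y) = 1.11 + 2.72 = 3.83

3.83 bits


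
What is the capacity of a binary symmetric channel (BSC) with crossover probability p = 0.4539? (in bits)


H(p) = -p*log2(p) - (1-p)*log2(1-p) = -0.4539*log2(0.4539) - 0.5461*log2(0.5461) = 0.517243 + 0.476616 = 0.9939. C = 1 - H(p) = 1 - 0.9939 = 0.0061

0.0061 bits


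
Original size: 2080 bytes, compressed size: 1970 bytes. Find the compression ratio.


Ratio = original / compressed = 2080 / 1970 = 1.0558

1.0558


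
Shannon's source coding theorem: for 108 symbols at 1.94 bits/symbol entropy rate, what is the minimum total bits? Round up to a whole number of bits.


Minimum bits >= n * H = 108 * 1.94 = 209.52, rounded up to a whole number of bits = 210

210 bits


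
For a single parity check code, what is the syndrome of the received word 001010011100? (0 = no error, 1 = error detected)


Syndrome = XOR of all bits = 0 XOR 0 XOR 1 XOR 0 XOR 1 XOR 0 XOR 0 XOR 1 XOR 1 XOR 1 XOR 0 XOR 0 = 1

1


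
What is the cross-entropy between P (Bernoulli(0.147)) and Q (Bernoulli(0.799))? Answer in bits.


H(P,Q) = -p*log2(q) - (1-p)*log2(1-q). -0.147*log2(0.799) = 0.047589; -0.853*log2(0.201) = 1.974467. H(P,Q) = 0.047589 + 1.974467 = 2.0221

2.0221 bits


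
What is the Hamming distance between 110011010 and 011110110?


Count differing positions: ^ . ^ ^ . ^ ^ . . = 5 differences

5


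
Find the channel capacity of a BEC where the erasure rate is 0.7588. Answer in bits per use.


C = 1 - epsilon = 1 - 0.7588 = 0.2412

0.2412 bits


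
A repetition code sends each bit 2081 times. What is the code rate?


Rate = k/n = 1/2081

1/2081


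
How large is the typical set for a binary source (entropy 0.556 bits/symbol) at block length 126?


log2|A_typical| = nH = 126 * 0.556 = 70.056, so |A_typical| ~ 2^70.056 = 1.227e+21

1.227e+21


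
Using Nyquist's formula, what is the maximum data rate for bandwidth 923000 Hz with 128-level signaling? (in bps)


Rate = 2 * B * log2(M) = 2 * 923000 * 7.0 = 12922000.0

12922000.0 bps


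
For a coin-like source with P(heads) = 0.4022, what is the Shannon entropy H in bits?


H = -p*log2(p) - (1-p)*log2(1-p). -0.4022*log2(0.4022) = 0.528497; -0.5978*log2(0.5978) = 0.443726. H = 0.528497 + 0.443726 = 0.9722

0.9722 bits


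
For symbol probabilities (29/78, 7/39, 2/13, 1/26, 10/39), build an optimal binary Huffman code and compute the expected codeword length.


Huffman construction (repeatedly merge the two least-probable nodes; each merge adds 1 bit to every symbol beneath it): 1/26 + 2/13 = 5/26; 7/39 + 5/26 = 29/78; 10/39 + 29/78 = 49/78; 29/78 + 49/78 = 1. Resulting codeword lengths (in the order the probabilities were given): (2, 2, 3, 3, 2). L_avg = sum(p_i * l_i) = 29/78*2 + 7/39*2 + 2/13*3 + 1/26*3 + 10/39*2 = 57/26 = 2.1923

2.1923 bits


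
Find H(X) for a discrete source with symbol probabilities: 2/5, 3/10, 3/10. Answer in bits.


H = -sum(p_i * log2(p_i)). Terms: -(2/5)*log2(2/5) = 0.528771; -(3/10)*log2(3/10) = 0.521090; -(3/10)*log2(3/10) = 0.521090. H = 0.528771 + 0.521090 + 0.521090 = 1.571

1.571 bits


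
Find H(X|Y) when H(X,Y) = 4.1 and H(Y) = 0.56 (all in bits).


H(X|Y) = H(X,Y) - H(Y) = 4.1 - 0.56 = 3.54

3.54 bits


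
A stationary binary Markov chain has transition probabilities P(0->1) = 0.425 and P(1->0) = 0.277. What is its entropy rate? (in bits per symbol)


Stationary distribution: pi_0 = p10/(p01+p10) = 0.3946, pi_1 = 0.6054. Entropy rate H' = pi_0*H(p01) + pi_1*H(p10) = 0.3946*0.9837 + 0.6054*0.8513 = 0.9036

0.9036 bits/symbol


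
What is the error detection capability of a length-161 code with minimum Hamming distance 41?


Detection capability = d_min - 1 = 41 - 1 = 40

40 errors


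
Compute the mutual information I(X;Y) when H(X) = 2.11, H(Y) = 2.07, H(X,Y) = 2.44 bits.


I(X;Y) = H(X) + H(Y) - H(X,Y) = 2.11 + 2.07 - 2.44 = 1.74

1.74 bits


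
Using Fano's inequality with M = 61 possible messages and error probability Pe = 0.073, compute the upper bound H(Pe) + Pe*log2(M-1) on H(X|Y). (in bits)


H(Pe) = -Pe*log2(Pe) - (1-Pe)*log2(1-Pe) = -0.073*log2(0.073) - 0.927*log2(0.927) = 0.275645 + 0.101376 = 0.377. Pe*log2(M-1) = 0.073*log2(60) = 0.431203. Bound = H(Pe) + Pe*log2(M-1) = 0.275645 + 0.101376 + 0.431203 = 0.8082

0.8082 bits


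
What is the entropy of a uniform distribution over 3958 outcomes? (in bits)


H = log2(n) = log2(3958) = 11.9506

11.9506 bits


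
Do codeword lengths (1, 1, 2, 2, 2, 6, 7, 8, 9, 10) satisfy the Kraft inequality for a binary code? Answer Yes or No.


Kraft sum = sum(2^(-l_i)) = 1.7803, need <= 1. Result: violated (a binary prefix-free code with these lengths cannot exist)

No


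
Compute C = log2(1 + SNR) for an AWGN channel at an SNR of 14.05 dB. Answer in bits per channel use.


SNR_linear = 10^(14.05/10) = 25.4097; C = log2(1 + SNR_linear) = log2(1 + 25.4097) = 4.723

4.723 bits/channel use


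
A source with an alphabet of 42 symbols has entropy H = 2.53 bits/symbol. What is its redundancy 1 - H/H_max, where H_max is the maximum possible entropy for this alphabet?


H_max = log2(K) = log2(42) = 5.3923 bits/symbol. Redundancy = 1 - H/H_max = 1 - 2.53/5.3923 = 1 - 0.4692 = 0.5308

0.5308


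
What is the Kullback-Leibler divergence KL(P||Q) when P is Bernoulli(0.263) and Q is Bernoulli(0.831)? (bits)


KL = p*log2(p/q) + (1-p)*log2((1-p)/(1-q)) = 0.263*log2(0.263/0.831) + 0.737*log2(0.737/0.169) = 1.1293

1.1293 bits
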